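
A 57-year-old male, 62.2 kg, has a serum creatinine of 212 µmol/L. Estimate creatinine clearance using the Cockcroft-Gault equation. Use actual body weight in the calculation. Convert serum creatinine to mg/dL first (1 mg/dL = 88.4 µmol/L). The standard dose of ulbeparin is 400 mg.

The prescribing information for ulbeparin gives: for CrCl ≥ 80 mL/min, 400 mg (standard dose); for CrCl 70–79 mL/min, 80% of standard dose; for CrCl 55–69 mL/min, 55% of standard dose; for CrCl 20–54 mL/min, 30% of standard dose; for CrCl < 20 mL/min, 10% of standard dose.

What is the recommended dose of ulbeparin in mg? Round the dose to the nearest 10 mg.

SCr = 212 / 88.4 = 2.398 mg/dL
CrCl = (140 − 57) × 62.2 / (72 × 2.398) = 5162.6 / 172.66 ≈ 29.9 mL/min
CrCl ≈ 30 mL/min → bracket 20–54 mL/min.
30% of 400 mg = 120 mg

120 mg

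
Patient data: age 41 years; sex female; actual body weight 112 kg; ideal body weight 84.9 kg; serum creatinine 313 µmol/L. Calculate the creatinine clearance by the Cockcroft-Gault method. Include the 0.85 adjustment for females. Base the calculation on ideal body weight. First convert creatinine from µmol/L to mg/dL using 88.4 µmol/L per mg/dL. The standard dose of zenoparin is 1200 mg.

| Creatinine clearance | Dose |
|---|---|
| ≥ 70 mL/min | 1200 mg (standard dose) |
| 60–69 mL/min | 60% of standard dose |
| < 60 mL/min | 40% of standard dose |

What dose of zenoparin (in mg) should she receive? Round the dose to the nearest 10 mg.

480 mg

SCr = 313 / 88.4 = 3.541 mg/dL
CrCl = (140 − 41) × 84.9 / (72 × 3.541) × 0.85 = 8405.1 / 254.95 × 0.85 ≈ 28.0 mL/min
CrCl ≈ 28 mL/min → bracket < 60 mL/min.
40% of 1200 mg = 480 mg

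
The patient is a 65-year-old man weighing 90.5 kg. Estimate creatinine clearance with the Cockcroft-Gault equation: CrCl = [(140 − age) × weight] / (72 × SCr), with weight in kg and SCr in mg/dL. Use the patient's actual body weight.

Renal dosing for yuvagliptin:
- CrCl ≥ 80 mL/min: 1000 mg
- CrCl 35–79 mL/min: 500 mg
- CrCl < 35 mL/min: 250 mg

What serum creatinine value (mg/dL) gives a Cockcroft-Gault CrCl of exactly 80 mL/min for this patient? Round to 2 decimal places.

Standard dose requires CrCl ≥ 80 mL/min.
Set (140 − 65) × 90.5 / (72 × SCr) = 80
SCr = (140 − 65) × 90.5 / (72 × 80) = 1.178 mg/dL

1.18 mg/dL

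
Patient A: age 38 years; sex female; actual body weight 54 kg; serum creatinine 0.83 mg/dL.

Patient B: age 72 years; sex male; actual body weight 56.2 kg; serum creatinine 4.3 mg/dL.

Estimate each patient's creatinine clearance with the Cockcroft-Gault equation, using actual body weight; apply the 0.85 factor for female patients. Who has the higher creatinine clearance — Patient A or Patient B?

Patient A: CrCl = (140 − 38) × 54 / (72 × 0.83) × 0.85 = 5508.0 / 59.76 × 0.85 ≈ 78.3 mL/min
Patient B: CrCl = (140 − 72) × 56.2 / (72 × 4.3) = 3821.6 / 309.60 ≈ 12.3 mL/min
78.3 vs 12.3 mL/min → Patient A is higher.

Patient A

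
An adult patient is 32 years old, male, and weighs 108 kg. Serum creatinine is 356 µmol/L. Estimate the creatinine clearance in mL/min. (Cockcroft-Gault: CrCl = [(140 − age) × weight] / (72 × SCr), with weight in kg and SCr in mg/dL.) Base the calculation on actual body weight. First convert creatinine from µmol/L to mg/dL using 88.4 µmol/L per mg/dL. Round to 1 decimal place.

SCr = 356 / 88.4 = 4.027 mg/dL
CrCl = (140 − 32) × 108 / (72 × 4.027) = 11664.0 / 289.94 ≈ 40.2 mL/min

40.2 mL/min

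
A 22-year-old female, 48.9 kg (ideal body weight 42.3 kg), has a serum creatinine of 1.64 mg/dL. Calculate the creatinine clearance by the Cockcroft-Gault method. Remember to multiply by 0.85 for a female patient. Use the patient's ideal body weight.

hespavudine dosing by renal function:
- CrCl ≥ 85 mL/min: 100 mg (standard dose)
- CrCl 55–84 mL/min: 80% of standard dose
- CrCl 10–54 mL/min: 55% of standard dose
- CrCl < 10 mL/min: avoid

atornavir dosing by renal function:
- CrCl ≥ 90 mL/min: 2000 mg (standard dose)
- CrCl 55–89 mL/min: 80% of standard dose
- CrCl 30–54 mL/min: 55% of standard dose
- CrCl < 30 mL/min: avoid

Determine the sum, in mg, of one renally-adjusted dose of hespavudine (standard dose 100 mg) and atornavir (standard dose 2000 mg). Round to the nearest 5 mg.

1155 mg

CrCl = (140 − 22) × 42.3 / (72 × 1.64) × 0.85 = 4991.4 / 118.08 × 0.85 ≈ 35.9 mL/min
CrCl ≈ 36 mL/min.
hespavudine: 10–54 mL/min → 55% of 100 mg = 55 mg.
atornavir: 30–54 mL/min → 55% of 2000 mg = 1100 mg.
Total = 55 + 1100 = 1155 mg.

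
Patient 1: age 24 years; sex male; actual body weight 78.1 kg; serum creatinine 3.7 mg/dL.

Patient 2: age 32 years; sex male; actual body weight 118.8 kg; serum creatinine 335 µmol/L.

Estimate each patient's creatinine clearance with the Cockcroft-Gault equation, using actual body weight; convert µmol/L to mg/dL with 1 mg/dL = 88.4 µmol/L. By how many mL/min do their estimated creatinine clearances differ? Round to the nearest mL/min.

Patient 1: CrCl = (140 − 24) × 78.1 / (72 × 3.7) = 9059.6 / 266.40 ≈ 34.0 mL/min
Patient 2: SCr = 335 / 88.4 = 3.79 mg/dL
Patient 2: CrCl = (140 − 32) × 118.8 / (72 × 3.79) = 12830.4 / 272.88 ≈ 47.0 mL/min
|34.0 − 47.0| = 13.0 mL/min

13 mL/min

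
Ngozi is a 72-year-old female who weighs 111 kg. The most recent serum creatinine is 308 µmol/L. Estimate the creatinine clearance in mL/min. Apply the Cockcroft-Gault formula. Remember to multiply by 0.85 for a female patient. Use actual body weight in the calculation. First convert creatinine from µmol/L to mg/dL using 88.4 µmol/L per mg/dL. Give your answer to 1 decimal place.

25.6 mL/min

SCr = 308 / 88.4 = 3.484 mg/dL
CrCl = (140 − 72) × 111 / (72 × 3.484) × 0.85 = 7548.0 / 250.85 × 0.85 ≈ 25.6 mL/min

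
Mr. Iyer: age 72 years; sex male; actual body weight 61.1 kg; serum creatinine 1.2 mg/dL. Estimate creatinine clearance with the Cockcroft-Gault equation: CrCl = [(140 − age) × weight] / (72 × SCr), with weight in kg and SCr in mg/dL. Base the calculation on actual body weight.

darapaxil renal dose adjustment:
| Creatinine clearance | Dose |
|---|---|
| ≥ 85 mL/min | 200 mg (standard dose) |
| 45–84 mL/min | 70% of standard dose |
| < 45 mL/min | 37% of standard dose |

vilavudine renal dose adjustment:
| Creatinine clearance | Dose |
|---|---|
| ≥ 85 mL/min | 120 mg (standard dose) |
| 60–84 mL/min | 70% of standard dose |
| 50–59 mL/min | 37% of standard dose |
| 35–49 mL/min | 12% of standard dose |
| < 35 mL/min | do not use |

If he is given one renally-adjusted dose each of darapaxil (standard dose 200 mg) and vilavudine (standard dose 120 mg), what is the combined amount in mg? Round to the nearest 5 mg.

CrCl = (140 − 72) × 61.1 / (72 × 1.2) = 4154.8 / 86.40 ≈ 48.1 mL/min
CrCl ≈ 48 mL/min.
darapaxil: 45–84 mL/min → 70% of 200 mg = 140 mg.
vilavudine: 35–49 mL/min → 12% of 120 mg = 14.4 mg.
Total = 140 + 14.4 = 154.4 mg.

155 mg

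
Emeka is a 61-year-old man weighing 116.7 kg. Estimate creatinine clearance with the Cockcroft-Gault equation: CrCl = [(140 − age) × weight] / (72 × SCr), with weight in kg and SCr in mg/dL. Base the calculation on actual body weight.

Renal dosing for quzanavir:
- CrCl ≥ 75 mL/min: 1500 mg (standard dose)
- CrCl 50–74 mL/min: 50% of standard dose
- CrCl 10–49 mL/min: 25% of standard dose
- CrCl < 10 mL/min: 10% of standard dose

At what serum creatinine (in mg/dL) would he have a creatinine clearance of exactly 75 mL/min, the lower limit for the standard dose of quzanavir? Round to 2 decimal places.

1.71 mg/dL

Standard dose requires CrCl ≥ 75 mL/min.
Set (140 − 61) × 116.7 / (72 × SCr) = 75
SCr = (140 − 61) × 116.7 / (72 × 75) = 1.707 mg/dL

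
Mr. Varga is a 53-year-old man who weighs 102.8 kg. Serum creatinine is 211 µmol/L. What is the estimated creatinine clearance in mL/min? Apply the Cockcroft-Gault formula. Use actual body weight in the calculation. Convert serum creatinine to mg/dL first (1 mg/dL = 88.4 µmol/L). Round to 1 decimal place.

SCr = 211 / 88.4 = 2.387 mg/dL
CrCl = (140 − 53) × 102.8 / (72 × 2.387) = 8943.6 / 171.86 ≈ 52.0 mL/min

52.0 mL/min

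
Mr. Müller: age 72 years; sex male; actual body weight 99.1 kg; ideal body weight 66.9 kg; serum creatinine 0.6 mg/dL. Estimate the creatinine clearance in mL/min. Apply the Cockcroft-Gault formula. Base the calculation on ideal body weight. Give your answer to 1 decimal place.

105.3 mL/min

CrCl = (140 − 72) × 66.9 / (72 × 0.6) = 4549.2 / 43.20 ≈ 105.3 mL/min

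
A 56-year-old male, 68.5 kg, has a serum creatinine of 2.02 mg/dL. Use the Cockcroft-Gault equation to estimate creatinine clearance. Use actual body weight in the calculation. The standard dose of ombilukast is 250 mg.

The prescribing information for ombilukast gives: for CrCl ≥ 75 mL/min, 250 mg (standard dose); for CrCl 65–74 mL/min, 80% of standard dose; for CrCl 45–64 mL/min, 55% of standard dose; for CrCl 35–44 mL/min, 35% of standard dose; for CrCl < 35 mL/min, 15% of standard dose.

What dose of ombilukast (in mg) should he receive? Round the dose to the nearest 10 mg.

90 mg

CrCl = (140 − 56) × 68.5 / (72 × 2.02) = 5754.0 / 145.44 ≈ 39.6 mL/min
CrCl ≈ 40 mL/min → bracket 35–44 mL/min.
35% of 250 mg = 87.5 mg → 90 mg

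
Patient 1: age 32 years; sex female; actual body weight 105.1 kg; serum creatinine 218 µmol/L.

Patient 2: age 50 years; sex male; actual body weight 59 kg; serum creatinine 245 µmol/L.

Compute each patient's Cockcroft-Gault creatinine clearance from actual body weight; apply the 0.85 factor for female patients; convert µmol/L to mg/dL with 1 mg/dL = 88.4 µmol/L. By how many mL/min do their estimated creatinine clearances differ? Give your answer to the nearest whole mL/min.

Patient 1: SCr = 218 / 88.4 = 2.466 mg/dL
Patient 1: CrCl = (140 − 32) × 105.1 / (72 × 2.466) × 0.85 = 11350.8 / 177.55 × 0.85 ≈ 54.3 mL/min
Patient 2: SCr = 245 / 88.4 = 2.771 mg/dL
Patient 2: CrCl = (140 − 50) × 59 / (72 × 2.771) = 5310.0 / 199.51 ≈ 26.6 mL/min
|54.3 − 26.6| = 27.7 mL/min

28 mL/min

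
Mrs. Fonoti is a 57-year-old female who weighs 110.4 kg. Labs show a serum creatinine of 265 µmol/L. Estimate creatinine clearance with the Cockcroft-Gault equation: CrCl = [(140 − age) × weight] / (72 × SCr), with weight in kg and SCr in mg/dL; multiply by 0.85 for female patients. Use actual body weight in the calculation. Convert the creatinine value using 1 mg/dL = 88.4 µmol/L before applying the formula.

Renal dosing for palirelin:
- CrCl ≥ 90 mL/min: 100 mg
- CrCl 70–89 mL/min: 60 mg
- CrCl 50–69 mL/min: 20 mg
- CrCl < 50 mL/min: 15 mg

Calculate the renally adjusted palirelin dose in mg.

15 mg

SCr = 265 / 88.4 = 2.998 mg/dL
CrCl = (140 − 57) × 110.4 / (72 × 2.998) × 0.85 = 9163.2 / 215.86 × 0.85 ≈ 36.1 mL/min
CrCl ≈ 36 mL/min → bracket < 50 mL/min.
Dose for this bracket: 15 mg.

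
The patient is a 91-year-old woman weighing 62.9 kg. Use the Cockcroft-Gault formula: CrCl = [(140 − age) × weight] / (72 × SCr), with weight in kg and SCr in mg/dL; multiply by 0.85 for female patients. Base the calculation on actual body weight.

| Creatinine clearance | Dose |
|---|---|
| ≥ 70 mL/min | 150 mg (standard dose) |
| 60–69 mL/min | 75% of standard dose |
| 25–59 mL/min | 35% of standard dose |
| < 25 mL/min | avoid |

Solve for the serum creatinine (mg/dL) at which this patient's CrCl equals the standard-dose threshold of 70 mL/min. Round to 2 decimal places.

0.52 mg/dL

Standard dose requires CrCl ≥ 70 mL/min.
Set (140 − 91) × 62.9 × 0.85 / (72 × SCr) = 70
SCr = (140 − 91) × 62.9 × 0.85 / (72 × 70) = 0.520 mg/dL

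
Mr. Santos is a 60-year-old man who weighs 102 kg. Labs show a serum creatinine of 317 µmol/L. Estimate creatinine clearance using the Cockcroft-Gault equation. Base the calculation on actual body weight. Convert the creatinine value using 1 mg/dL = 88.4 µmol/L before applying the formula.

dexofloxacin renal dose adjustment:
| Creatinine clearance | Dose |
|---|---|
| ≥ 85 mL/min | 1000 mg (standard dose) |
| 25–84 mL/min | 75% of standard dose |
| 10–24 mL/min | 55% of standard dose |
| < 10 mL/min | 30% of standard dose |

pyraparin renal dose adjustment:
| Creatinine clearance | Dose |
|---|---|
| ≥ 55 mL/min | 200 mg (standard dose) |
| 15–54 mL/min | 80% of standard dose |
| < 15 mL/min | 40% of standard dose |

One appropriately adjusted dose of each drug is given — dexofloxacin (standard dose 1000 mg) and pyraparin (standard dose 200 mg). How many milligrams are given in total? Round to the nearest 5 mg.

SCr = 317 / 88.4 = 3.586 mg/dL
CrCl = (140 − 60) × 102 / (72 × 3.586) = 8160.0 / 258.19 ≈ 31.6 mL/min
CrCl ≈ 32 mL/min.
dexofloxacin: 25–84 mL/min → 75% of 1000 mg = 750 mg.
pyraparin: 15–54 mL/min → 80% of 200 mg = 160 mg.
Total = 750 + 160 = 910 mg.

910 mg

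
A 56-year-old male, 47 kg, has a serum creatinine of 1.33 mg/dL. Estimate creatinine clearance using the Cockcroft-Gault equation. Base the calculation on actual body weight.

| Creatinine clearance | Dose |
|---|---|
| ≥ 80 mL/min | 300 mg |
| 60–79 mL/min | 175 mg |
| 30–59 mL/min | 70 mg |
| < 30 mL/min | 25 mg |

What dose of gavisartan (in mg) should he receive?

CrCl = (140 − 56) × 47 / (72 × 1.33) = 3948.0 / 95.76 ≈ 41.2 mL/min
CrCl ≈ 41 mL/min → bracket 30–59 mL/min.
Dose for this bracket: 70 mg.

70 mg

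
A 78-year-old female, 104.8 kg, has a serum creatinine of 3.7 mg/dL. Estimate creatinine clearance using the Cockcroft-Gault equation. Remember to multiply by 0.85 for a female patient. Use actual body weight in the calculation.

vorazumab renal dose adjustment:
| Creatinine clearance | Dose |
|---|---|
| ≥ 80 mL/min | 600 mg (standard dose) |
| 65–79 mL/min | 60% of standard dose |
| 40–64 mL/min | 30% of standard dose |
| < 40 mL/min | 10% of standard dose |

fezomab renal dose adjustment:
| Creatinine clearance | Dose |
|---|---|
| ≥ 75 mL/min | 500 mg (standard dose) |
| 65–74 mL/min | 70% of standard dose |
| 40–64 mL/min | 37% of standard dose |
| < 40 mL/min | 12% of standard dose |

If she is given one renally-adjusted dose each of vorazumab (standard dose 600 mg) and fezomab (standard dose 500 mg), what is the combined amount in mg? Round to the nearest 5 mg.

CrCl = (140 − 78) × 104.8 / (72 × 3.7) × 0.85 = 6497.6 / 266.40 × 0.85 ≈ 20.7 mL/min
CrCl ≈ 21 mL/min.
vorazumab: < 40 mL/min → 10% of 600 mg = 60 mg.
fezomab: < 40 mL/min → 12% of 500 mg = 60 mg.
Total = 60 + 60 = 120 mg.

120 mg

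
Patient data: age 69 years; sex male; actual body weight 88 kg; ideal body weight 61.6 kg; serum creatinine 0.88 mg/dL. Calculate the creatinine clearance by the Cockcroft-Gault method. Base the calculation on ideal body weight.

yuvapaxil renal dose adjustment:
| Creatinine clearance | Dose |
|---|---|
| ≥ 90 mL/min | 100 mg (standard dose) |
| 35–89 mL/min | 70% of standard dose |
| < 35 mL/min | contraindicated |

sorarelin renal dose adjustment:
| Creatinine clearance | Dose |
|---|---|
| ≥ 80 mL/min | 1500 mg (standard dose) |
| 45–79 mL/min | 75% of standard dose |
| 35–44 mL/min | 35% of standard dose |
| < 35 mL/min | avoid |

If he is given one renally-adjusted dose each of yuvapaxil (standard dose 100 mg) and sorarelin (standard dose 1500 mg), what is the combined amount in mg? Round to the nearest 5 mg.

CrCl = (140 − 69) × 61.6 / (72 × 0.88) = 4373.6 / 63.36 ≈ 69.0 mL/min
CrCl ≈ 69 mL/min.
yuvapaxil: 35–89 mL/min → 70% of 100 mg = 70 mg.
sorarelin: 45–79 mL/min → 75% of 1500 mg = 1125 mg.
Total = 70 + 1125 = 1195 mg.

1195 mg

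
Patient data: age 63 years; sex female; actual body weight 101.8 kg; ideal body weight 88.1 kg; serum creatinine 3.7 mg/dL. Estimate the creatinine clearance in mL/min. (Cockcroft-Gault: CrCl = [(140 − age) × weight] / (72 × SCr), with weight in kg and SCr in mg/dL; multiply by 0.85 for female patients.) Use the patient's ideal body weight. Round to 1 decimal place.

CrCl = (140 − 63) × 88.1 / (72 × 3.7) × 0.85 = 6783.7 / 266.40 × 0.85 ≈ 21.6 mL/min

21.6 mL/min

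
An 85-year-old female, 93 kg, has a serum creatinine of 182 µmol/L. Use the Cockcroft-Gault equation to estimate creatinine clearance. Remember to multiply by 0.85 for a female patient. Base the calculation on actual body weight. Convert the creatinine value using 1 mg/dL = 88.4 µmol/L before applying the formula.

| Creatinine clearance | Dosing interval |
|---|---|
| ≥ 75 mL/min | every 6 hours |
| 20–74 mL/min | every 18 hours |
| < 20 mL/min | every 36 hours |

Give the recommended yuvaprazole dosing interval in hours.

SCr = 182 / 88.4 = 2.059 mg/dL
CrCl = (140 − 85) × 93 / (72 × 2.059) × 0.85 = 5115.0 / 148.25 × 0.85 ≈ 29.3 mL/min
CrCl ≈ 29 mL/min → bracket 20–74 mL/min → every 18 hours.

every 18 hours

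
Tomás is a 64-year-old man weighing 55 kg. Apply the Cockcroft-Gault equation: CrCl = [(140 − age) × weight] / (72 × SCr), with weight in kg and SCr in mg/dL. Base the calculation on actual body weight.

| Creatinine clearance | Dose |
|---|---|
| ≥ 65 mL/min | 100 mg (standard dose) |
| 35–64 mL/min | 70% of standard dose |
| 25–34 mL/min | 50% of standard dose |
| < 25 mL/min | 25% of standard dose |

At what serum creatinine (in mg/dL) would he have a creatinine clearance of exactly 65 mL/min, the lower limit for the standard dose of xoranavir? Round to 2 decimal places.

Standard dose requires CrCl ≥ 65 mL/min.
Set (140 − 64) × 55 / (72 × SCr) = 65
SCr = (140 − 64) × 55 / (72 × 65) = 0.893 mg/dL

0.89 mg/dL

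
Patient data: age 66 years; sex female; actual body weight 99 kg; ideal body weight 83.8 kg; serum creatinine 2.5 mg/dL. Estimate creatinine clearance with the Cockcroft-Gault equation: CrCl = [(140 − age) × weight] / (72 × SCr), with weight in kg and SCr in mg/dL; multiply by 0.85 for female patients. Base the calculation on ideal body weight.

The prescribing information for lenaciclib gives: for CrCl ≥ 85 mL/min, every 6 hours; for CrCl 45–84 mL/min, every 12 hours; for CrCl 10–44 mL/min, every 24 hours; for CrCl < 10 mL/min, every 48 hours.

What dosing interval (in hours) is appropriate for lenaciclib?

CrCl = (140 − 66) × 83.8 / (72 × 2.5) × 0.85 = 6201.2 / 180.00 × 0.85 ≈ 29.3 mL/min
CrCl ≈ 29 mL/min → bracket 10–44 mL/min → every 24 hours.

every 24 hours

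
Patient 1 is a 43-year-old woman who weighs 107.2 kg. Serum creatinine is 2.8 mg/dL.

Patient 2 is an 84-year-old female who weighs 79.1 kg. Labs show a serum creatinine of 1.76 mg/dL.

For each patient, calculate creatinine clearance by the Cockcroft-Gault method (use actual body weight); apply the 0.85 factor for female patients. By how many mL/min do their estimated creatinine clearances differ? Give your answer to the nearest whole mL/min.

14 mL/min

Patient 1: CrCl = (140 − 43) × 107.2 / (72 × 2.8) × 0.85 = 10398.4 / 201.60 × 0.85 ≈ 43.8 mL/min
Patient 2: CrCl = (140 − 84) × 79.1 / (72 × 1.76) × 0.85 = 4429.6 / 126.72 × 0.85 ≈ 29.7 mL/min
|43.8 − 29.7| = 14.1 mL/min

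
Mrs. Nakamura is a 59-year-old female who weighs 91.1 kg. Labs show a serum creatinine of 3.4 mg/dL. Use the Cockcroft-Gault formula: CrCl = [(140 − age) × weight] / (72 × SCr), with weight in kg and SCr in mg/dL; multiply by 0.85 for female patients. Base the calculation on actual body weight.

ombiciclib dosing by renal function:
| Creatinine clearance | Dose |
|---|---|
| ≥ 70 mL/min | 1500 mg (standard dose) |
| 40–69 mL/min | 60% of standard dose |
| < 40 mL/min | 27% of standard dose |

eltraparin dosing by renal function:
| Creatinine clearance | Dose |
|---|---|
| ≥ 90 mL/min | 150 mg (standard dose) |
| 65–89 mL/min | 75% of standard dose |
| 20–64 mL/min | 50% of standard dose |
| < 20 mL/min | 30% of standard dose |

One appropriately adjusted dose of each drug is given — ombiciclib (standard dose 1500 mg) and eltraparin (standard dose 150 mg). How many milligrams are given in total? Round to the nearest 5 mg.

480 mg

CrCl = (140 − 59) × 91.1 / (72 × 3.4) × 0.85 = 7379.1 / 244.80 × 0.85 ≈ 25.6 mL/min
CrCl ≈ 26 mL/min.
ombiciclib: < 40 mL/min → 27% of 1500 mg = 405 mg.
eltraparin: 20–64 mL/min → 50% of 150 mg = 75 mg.
Total = 405 + 75 = 480 mg.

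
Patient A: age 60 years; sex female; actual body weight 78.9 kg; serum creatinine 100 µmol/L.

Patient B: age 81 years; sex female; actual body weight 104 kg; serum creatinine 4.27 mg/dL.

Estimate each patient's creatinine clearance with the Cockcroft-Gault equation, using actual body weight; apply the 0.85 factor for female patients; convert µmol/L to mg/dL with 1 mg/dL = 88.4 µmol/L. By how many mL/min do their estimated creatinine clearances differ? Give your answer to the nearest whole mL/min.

Patient A: SCr = 100 / 88.4 = 1.131 mg/dL
Patient A: CrCl = (140 − 60) × 78.9 / (72 × 1.131) × 0.85 = 6312.0 / 81.43 × 0.85 ≈ 65.9 mL/min
Patient B: CrCl = (140 − 81) × 104 / (72 × 4.27) × 0.85 = 6136.0 / 307.44 × 0.85 ≈ 17.0 mL/min
|65.9 − 17.0| = 48.9 mL/min

49 mL/min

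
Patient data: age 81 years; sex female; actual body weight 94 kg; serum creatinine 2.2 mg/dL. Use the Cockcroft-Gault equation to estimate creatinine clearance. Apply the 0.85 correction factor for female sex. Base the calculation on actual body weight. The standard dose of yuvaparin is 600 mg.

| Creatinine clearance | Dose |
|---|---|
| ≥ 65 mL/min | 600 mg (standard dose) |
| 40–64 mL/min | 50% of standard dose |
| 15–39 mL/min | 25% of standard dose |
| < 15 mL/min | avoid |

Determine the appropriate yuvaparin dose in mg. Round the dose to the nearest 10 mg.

150 mg

CrCl = (140 − 81) × 94 / (72 × 2.2) × 0.85 = 5546.0 / 158.40 × 0.85 ≈ 29.8 mL/min
CrCl ≈ 30 mL/min → bracket 15–39 mL/min.
25% of 600 mg = 150 mg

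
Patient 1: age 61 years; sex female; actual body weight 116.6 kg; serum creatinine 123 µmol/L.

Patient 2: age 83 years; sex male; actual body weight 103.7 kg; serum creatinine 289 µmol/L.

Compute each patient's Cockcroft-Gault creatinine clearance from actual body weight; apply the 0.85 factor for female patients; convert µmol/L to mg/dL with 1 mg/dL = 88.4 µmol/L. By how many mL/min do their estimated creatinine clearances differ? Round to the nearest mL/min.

53 mL/min

Patient 1: SCr = 123 / 88.4 = 1.391 mg/dL
Patient 1: CrCl = (140 − 61) × 116.6 / (72 × 1.391) × 0.85 = 9211.4 / 100.15 × 0.85 ≈ 78.2 mL/min
Patient 2: SCr = 289 / 88.4 = 3.269 mg/dL
Patient 2: CrCl = (140 − 83) × 103.7 / (72 × 3.269) = 5910.9 / 235.37 ≈ 25.1 mL/min
|78.2 − 25.1| = 53.1 mL/min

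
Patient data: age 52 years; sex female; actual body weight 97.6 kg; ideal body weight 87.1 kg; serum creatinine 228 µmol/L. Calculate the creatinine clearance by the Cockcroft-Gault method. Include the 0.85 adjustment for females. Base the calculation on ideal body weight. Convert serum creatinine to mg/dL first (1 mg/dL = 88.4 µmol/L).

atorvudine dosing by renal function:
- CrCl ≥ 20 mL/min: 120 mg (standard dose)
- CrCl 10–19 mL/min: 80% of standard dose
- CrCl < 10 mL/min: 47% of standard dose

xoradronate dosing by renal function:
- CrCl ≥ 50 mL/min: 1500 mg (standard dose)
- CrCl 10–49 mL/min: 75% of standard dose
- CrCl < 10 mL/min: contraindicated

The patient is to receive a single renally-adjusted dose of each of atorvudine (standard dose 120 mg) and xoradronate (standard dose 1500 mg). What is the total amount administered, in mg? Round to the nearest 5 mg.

SCr = 228 / 88.4 = 2.579 mg/dL
CrCl = (140 − 52) × 87.1 / (72 × 2.579) × 0.85 = 7664.8 / 185.69 × 0.85 ≈ 35.1 mL/min
CrCl ≈ 35 mL/min.
atorvudine: ≥ 20 mL/min → 100% of 120 mg = 120 mg.
xoradronate: 10–49 mL/min → 75% of 1500 mg = 1125 mg.
Total = 120 + 1125 = 1245 mg.

1245 mg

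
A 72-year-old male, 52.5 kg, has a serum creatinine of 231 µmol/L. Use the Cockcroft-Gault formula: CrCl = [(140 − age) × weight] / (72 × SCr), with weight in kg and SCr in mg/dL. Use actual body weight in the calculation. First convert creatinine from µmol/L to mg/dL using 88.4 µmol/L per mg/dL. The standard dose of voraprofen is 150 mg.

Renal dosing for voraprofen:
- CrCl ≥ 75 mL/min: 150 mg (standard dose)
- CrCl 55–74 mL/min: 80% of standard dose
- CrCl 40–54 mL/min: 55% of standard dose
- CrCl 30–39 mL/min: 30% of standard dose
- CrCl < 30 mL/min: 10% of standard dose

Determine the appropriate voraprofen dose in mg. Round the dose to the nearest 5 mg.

15 mg

SCr = 231 / 88.4 = 2.613 mg/dL
CrCl = (140 − 72) × 52.5 / (72 × 2.613) = 3570.0 / 188.14 ≈ 19.0 mL/min
CrCl ≈ 19 mL/min → bracket < 30 mL/min.
10% of 150 mg = 15 mg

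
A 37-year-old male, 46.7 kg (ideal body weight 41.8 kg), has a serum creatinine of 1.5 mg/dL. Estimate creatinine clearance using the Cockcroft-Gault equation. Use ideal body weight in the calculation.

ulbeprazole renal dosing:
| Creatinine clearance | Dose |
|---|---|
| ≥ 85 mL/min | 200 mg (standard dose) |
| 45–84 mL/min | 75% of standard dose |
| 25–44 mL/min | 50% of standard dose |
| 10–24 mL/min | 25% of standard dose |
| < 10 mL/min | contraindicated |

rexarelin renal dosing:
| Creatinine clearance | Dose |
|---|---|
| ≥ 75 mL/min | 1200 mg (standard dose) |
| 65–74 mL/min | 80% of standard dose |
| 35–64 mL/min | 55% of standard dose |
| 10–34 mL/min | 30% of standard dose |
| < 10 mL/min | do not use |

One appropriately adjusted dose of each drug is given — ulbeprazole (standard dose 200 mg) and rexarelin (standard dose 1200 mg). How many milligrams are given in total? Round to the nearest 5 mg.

760 mg

CrCl = (140 − 37) × 41.8 / (72 × 1.5) = 4305.4 / 108.00 ≈ 39.9 mL/min
CrCl ≈ 40 mL/min.
ulbeprazole: 25–44 mL/min → 50% of 200 mg = 100 mg.
rexarelin: 35–64 mL/min → 55% of 1200 mg = 660 mg.
Total = 100 + 660 = 760 mg.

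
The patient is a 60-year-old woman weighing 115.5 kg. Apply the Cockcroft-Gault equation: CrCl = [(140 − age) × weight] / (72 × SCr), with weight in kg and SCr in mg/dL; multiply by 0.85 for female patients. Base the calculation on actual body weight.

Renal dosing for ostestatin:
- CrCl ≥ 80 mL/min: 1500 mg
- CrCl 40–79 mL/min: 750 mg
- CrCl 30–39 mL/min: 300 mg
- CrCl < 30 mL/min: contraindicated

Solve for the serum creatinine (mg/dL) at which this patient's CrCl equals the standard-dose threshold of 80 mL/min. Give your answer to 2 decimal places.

1.36 mg/dL

Standard dose requires CrCl ≥ 80 mL/min.
Set (140 − 60) × 115.5 × 0.85 / (72 × SCr) = 80
SCr = (140 − 60) × 115.5 × 0.85 / (72 × 80) = 1.364 mg/dL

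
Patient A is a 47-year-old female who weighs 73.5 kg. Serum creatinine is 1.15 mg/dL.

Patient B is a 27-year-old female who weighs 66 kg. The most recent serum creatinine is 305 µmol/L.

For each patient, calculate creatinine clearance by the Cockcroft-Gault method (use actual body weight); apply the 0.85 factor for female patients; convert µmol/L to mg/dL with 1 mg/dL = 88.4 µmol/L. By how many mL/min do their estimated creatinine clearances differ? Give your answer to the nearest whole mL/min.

Patient A: CrCl = (140 − 47) × 73.5 / (72 × 1.15) × 0.85 = 6835.5 / 82.80 × 0.85 ≈ 70.2 mL/min
Patient B: SCr = 305 / 88.4 = 3.45 mg/dL
Patient B: CrCl = (140 − 27) × 66 / (72 × 3.45) × 0.85 = 7458.0 / 248.40 × 0.85 ≈ 25.5 mL/min
|70.2 − 25.5| = 44.7 mL/min

45 mL/min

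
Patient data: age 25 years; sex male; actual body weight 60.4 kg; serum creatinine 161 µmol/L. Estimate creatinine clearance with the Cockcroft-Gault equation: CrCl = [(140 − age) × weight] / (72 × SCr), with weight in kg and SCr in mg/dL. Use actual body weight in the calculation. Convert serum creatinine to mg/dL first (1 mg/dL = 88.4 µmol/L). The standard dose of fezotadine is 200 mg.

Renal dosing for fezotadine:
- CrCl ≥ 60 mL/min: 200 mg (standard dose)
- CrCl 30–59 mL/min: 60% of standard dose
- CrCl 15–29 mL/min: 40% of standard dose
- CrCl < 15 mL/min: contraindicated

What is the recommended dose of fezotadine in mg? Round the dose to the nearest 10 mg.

SCr = 161 / 88.4 = 1.821 mg/dL
CrCl = (140 − 25) × 60.4 / (72 × 1.821) = 6946.0 / 131.11 ≈ 53.0 mL/min
CrCl ≈ 53 mL/min → bracket 30–59 mL/min.
60% of 200 mg = 120 mg

120 mg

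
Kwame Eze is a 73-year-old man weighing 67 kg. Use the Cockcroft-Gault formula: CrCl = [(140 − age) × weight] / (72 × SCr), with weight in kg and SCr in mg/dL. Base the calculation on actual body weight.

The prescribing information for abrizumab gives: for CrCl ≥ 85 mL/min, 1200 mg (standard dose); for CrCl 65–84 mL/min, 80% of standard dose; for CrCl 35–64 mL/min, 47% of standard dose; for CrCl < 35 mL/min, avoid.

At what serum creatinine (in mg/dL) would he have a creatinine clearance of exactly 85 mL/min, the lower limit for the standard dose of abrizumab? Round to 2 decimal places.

0.73 mg/dL

Standard dose requires CrCl ≥ 85 mL/min.
Set (140 − 73) × 67 / (72 × SCr) = 85
SCr = (140 − 73) × 67 / (72 × 85) = 0.733 mg/dL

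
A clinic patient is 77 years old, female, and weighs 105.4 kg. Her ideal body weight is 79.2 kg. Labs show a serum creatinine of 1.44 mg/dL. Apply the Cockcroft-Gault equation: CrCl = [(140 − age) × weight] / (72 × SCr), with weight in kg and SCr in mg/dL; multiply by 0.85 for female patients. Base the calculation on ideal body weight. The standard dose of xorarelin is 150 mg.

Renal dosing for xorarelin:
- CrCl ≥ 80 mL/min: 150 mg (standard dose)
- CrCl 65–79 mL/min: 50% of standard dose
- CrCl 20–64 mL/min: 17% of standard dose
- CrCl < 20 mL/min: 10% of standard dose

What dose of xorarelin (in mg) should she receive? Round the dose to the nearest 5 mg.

25 mg

CrCl = (140 − 77) × 79.2 / (72 × 1.44) × 0.85 = 4989.6 / 103.68 × 0.85 ≈ 40.9 mL/min
CrCl ≈ 41 mL/min → bracket 20–64 mL/min.
17% of 150 mg = 25.5 mg → 25 mg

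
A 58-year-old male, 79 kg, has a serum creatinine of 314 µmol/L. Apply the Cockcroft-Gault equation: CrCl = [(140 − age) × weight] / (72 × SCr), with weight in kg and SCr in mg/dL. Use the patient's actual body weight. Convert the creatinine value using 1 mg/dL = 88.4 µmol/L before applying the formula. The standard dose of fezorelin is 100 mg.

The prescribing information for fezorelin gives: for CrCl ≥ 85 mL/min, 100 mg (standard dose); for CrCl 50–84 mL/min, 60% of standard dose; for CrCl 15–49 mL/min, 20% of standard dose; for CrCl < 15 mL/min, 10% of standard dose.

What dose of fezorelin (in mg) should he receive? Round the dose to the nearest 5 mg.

20 mg

SCr = 314 / 88.4 = 3.552 mg/dL
CrCl = (140 − 58) × 79 / (72 × 3.552) = 6478.0 / 255.74 ≈ 25.3 mL/min
CrCl ≈ 25 mL/min → bracket 15–49 mL/min.
20% of 100 mg = 20 mg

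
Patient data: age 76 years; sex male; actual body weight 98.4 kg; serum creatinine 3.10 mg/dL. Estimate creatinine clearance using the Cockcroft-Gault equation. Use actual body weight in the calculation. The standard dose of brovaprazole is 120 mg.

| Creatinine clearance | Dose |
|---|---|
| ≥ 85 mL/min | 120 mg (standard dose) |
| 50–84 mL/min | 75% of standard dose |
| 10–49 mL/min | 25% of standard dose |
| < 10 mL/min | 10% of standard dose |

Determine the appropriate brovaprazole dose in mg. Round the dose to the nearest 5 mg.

30 mg

CrCl = (140 − 76) × 98.4 / (72 × 3.1) = 6297.6 / 223.20 ≈ 28.2 mL/min
CrCl ≈ 28 mL/min → bracket 10–49 mL/min.
25% of 120 mg = 30 mg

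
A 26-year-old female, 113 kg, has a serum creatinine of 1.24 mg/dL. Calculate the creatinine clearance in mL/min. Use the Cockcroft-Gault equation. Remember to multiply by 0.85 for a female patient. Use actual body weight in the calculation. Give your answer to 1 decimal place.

CrCl = (140 − 26) × 113 / (72 × 1.24) × 0.85 = 12882.0 / 89.28 × 0.85 ≈ 122.6 mL/min

122.6 mL/min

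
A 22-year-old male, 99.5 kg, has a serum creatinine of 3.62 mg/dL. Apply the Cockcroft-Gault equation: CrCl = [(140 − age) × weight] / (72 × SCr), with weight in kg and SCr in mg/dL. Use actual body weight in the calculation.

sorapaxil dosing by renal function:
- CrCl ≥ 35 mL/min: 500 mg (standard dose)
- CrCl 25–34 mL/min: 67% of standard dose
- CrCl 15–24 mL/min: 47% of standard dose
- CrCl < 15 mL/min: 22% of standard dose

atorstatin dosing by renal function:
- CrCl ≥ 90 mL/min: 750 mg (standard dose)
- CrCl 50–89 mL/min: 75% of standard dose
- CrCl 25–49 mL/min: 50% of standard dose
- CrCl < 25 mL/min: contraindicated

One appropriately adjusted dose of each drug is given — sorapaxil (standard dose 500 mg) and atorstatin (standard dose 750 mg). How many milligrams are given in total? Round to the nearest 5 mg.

875 mg

CrCl = (140 − 22) × 99.5 / (72 × 3.62) = 11741.0 / 260.64 ≈ 45.0 mL/min
CrCl ≈ 45 mL/min.
sorapaxil: ≥ 35 mL/min → 100% of 500 mg = 500 mg.
atorstatin: 25–49 mL/min → 50% of 750 mg = 375 mg.
Total = 500 + 375 = 875 mg.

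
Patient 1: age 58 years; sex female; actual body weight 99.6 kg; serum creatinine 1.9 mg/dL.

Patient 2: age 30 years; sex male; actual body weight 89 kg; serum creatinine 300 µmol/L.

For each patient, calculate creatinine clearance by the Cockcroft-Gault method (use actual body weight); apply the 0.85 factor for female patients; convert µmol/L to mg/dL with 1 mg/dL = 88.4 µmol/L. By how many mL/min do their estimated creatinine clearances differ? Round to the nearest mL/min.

11 mL/min

Patient 1: CrCl = (140 − 58) × 99.6 / (72 × 1.9) × 0.85 = 8167.2 / 136.80 × 0.85 ≈ 50.7 mL/min
Patient 2: SCr = 300 / 88.4 = 3.394 mg/dL
Patient 2: CrCl = (140 − 30) × 89 / (72 × 3.394) = 9790.0 / 244.37 ≈ 40.1 mL/min
|50.7 − 40.1| = 10.6 mL/min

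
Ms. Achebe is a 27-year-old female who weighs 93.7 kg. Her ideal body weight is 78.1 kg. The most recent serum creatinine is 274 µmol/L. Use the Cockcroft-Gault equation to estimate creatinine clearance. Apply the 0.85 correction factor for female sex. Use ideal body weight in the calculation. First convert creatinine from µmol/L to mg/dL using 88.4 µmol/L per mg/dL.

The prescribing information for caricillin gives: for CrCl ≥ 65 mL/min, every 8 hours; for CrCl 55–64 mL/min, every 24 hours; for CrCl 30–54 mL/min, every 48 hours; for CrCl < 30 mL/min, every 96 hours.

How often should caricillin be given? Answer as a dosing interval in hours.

every 48 hours

SCr = 274 / 88.4 = 3.1 mg/dL
CrCl = (140 − 27) × 78.1 / (72 × 3.1) × 0.85 = 8825.3 / 223.20 × 0.85 ≈ 33.6 mL/min
CrCl ≈ 34 mL/min → bracket 30–54 mL/min → every 48 hours.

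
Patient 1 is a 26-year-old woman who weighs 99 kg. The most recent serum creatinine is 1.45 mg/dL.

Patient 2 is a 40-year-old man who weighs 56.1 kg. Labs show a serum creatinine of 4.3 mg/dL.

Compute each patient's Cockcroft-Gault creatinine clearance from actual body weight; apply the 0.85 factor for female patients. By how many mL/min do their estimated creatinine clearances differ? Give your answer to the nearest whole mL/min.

Patient 1: CrCl = (140 − 26) × 99 / (72 × 1.45) × 0.85 = 11286.0 / 104.40 × 0.85 ≈ 91.9 mL/min
Patient 2: CrCl = (140 − 40) × 56.1 / (72 × 4.3) = 5610.0 / 309.60 ≈ 18.1 mL/min
|91.9 − 18.1| = 73.8 mL/min

74 mL/min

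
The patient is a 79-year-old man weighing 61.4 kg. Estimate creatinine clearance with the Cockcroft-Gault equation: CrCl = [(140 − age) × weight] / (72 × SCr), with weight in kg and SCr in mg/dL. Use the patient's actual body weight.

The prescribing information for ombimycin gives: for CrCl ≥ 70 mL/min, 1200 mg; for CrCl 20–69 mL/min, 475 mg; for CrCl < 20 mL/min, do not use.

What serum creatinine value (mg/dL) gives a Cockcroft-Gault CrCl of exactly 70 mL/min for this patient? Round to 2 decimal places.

Standard dose requires CrCl ≥ 70 mL/min.
Set (140 − 79) × 61.4 / (72 × SCr) = 70
SCr = (140 − 79) × 61.4 / (72 × 70) = 0.743 mg/dL

0.74 mg/dL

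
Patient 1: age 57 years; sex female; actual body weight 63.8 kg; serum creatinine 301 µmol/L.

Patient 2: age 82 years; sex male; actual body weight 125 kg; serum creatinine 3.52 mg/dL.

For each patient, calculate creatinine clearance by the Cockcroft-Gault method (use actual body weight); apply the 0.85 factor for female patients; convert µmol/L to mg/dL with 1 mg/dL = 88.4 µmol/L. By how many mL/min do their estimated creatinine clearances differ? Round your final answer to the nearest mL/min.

Patient 1: SCr = 301 / 88.4 = 3.405 mg/dL
Patient 1: CrCl = (140 − 57) × 63.8 / (72 × 3.405) × 0.85 = 5295.4 / 245.16 × 0.85 ≈ 18.4 mL/min
Patient 2: CrCl = (140 − 82) × 125 / (72 × 3.52) = 7250.0 / 253.44 ≈ 28.6 mL/min
|18.4 − 28.6| = 10.2 mL/min

10 mL/min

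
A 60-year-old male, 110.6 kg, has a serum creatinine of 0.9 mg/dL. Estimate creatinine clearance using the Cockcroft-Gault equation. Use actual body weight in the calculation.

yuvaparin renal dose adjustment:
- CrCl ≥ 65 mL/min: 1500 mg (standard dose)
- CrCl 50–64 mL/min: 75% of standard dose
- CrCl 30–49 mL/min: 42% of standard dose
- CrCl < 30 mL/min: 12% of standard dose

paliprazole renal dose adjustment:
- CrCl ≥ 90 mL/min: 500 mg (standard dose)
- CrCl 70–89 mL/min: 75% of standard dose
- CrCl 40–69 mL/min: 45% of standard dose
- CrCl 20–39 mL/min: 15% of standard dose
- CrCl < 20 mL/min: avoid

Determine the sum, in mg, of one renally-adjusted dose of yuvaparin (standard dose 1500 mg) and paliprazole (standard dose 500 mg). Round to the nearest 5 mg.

CrCl = (140 − 60) × 110.6 / (72 × 0.9) = 8848.0 / 64.80 ≈ 136.5 mL/min
CrCl ≈ 137 mL/min.
yuvaparin: ≥ 65 mL/min → 100% of 1500 mg = 1500 mg.
paliprazole: ≥ 90 mL/min → 100% of 500 mg = 500 mg.
Total = 1500 + 500 = 2000 mg.

2000 mg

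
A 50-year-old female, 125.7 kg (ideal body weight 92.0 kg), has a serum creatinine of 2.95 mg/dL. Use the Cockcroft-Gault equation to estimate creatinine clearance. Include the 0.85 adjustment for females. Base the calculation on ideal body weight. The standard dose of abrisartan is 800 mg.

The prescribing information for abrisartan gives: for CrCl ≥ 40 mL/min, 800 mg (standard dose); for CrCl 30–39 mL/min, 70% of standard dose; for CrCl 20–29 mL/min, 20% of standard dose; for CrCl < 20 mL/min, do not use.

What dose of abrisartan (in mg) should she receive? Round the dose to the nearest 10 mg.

560 mg

CrCl = (140 − 50) × 92 / (72 × 2.95) × 0.85 = 8280.0 / 212.40 × 0.85 ≈ 33.1 mL/min
CrCl ≈ 33 mL/min → bracket 30–39 mL/min.
70% of 800 mg = 560 mg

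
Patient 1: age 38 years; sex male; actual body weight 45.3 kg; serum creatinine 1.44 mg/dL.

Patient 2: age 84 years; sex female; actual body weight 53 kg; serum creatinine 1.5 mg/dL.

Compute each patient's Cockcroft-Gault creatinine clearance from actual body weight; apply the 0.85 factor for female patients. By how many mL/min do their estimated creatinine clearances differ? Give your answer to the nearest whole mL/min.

Patient 1: CrCl = (140 − 38) × 45.3 / (72 × 1.44) = 4620.6 / 103.68 ≈ 44.6 mL/min
Patient 2: CrCl = (140 − 84) × 53 / (72 × 1.5) × 0.85 = 2968.0 / 108.00 × 0.85 ≈ 23.4 mL/min
|44.6 − 23.4| = 21.2 mL/min

21 mL/min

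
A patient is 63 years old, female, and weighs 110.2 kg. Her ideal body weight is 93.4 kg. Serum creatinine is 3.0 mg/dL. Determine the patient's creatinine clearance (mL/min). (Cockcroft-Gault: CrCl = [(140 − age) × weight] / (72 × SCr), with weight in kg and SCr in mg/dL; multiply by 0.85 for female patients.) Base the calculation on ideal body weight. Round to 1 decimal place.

28.3 mL/min

CrCl = (140 − 63) × 93.4 / (72 × 3) × 0.85 = 7191.8 / 216.00 × 0.85 ≈ 28.3 mL/min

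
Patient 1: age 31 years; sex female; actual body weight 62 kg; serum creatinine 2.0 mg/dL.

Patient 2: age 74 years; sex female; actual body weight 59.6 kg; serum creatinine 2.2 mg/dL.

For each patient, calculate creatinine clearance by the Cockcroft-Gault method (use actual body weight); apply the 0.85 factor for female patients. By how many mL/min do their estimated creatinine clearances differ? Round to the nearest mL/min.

Patient 1: CrCl = (140 − 31) × 62 / (72 × 2) × 0.85 = 6758.0 / 144.00 × 0.85 ≈ 39.9 mL/min
Patient 2: CrCl = (140 − 74) × 59.6 / (72 × 2.2) × 0.85 = 3933.6 / 158.40 × 0.85 ≈ 21.1 mL/min
|39.9 − 21.1| = 18.8 mL/min

19 mL/min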